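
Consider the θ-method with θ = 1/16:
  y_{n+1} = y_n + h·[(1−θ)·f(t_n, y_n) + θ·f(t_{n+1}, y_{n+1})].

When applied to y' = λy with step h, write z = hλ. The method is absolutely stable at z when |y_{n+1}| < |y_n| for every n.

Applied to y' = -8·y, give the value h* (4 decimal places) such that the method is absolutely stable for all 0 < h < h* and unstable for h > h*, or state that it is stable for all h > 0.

On y'=λy, z=hλ:
  y_{n+1} = y_n + z·[15/16·y_n + 1/16·y_{n+1}] ⇒ (1 − 1/16z)y_{n+1} = (1 + 15/16z)y_n
  R(z) = (1 + 15/16z)/(1 − 1/16z).

Need |R(x)|<1, x<0.
x=-1.4: |R|=0.2874
R=−1: 1+15/16x = −1+1/16x ⇒ -7/8x=2 ⇒ x=2/(-7/8)=-2.2857
Confirm numerically:
  x=-2.074: |R|=0.83601 <1
  x=-1.704: |R|=0.53999 <1
  x=-1.236: |R|=0.14737 <1
  x=-1.175: |R|=0.09461 <1
  x=-2.772: |R|=1.36267 >1
  x=-2.471: |R|=1.14044 >1
Interval (-2.2857, 0).

(-2.2857,0); λ=-8 ⇒ h* = (16/7)/8 = 0.2857.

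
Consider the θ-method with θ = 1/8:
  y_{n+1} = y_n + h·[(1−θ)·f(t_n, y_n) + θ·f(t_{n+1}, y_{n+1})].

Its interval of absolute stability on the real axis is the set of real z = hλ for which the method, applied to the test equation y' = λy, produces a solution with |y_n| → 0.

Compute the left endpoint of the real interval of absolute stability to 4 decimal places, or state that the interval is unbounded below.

left endpoint -2.6667.

On y'=λy, z=hλ:
  y_{n+1} = y_n + z·[7/8·y_n + 1/8·y_{n+1}] ⇒ (1 − 1/8z)y_{n+1} = (1 + 7/8z)y_n
  ⇒ R(z) = (1 + 7/8z)/(1 − 1/8z).

Boundary: |R(x)|=1, x<0.
x=-0.44: |R|=0.5829
R=−1: 1+7/8x = −1+1/8x ⇒ -3/4x=2 ⇒ x=2/(-3/4)=-2.6667
Confirm numerically:
  x=-1.768: |R|=0.44799 <1
  x=-1.575: |R|=0.31593 <1
  x=-1.340: |R|=0.14775 <1
  x=-1.314: |R|=0.12862 <1
  x=-3.020: |R|=1.19238 >1
  x=-2.931: |R|=1.14509 >1
  x=-2.774: |R|=1.05977 >1
Interval (-2.6667, 0).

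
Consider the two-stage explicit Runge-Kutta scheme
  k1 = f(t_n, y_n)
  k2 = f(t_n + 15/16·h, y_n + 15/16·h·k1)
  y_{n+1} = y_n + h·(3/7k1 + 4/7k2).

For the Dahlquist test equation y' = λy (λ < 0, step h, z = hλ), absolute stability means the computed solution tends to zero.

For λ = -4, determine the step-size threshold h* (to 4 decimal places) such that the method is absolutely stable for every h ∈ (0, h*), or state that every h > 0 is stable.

With y'=λy (z=hλ):
  k1=λy_n ⇒ h·k1=z·y_n;  k2=λ(1+15/16z)y_n ⇒ h·k2=z(1+15/16z)y_n
  y_{n+1}/y_n = 1 + 3/7z + 4/7z(1+15/16z) = 1 + z + 15/28z²
  so R(z) = 1 + z + 15/28z².

Boundary: |R(x)|=1, x<0.
x=-1.69: |R|=0.8401
R=1: x+15/28x²=0 ⇒ x=−28/15=-1.8667; min R=1−1/(4·15/28)=0.5333>−1
Confirm numerically:
  x=-1.702: |R|=0.84986 <1
  x=-1.053: |R|=0.54100 <1
  x=-0.937: |R|=0.53334 <1
  x=-0.840: |R|=0.53800 <1
  x=-2.348: |R|=1.60545 >1
  x=-2.132: |R|=1.30305 >1
  x=-1.908: |R|=1.04225 >1
So |R|<1 on (-1.8667, 0).

(-1.8667,0); λ=-4 ⇒ h* = (28/15)/4 = 0.4667.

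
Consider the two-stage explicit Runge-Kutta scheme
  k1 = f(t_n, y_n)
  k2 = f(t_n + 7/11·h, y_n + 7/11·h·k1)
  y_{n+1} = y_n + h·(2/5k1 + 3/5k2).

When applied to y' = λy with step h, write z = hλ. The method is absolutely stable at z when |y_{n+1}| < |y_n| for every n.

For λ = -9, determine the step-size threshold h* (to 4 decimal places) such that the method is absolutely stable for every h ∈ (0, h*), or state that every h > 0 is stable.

(-2.6190,0); λ=-9 ⇒ h* = (55/21)/9 = 0.2910.

Test eqn y'=λy, z=hλ:
  k1=λy_n ⇒ h·k1=z·y_n;  k2=λ(1+7/11z)y_n ⇒ h·k2=z(1+7/11z)y_n
  y_{n+1}/y_n = 1 + 2/5z + 3/5z(1+7/11z) = 1 + z + 21/55z²
  so R(z) = 1 + z + 21/55z².

Need |R(x)|<1, x<0.
x=-1.78: |R|=0.4298
R=1: x+21/55x²=0 ⇒ x=−55/21=-2.6190; min R=1−1/(4·21/55)=0.3452>−1
Confirm numerically:
  x=-2.225: |R|=0.66524 <1
  x=-1.667: |R|=0.39403 <1
  x=-1.647: |R|=0.38872 <1
  x=-1.400: |R|=0.34836 <1
  x=-3.057: |R|=1.51119 >1
  x=-2.712: |R|=1.09625 >1
Interval (-2.6190, 0).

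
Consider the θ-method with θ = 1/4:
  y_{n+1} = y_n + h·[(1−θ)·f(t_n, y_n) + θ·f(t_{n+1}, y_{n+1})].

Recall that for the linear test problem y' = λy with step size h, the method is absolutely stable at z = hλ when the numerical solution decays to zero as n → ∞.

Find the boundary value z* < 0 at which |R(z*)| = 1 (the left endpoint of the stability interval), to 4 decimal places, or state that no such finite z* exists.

On y'=λy, z=hλ:
  y_{n+1} = y_n + z·[3/4·y_n + 1/4·y_{n+1}] ⇒ (1 − 1/4z)y_{n+1} = (1 + 3/4z)y_n
  Hence R(z) = (1 + 3/4z)/(1 − 1/4z).

Solve |R(x)|<1 on ℝ⁻.
x=-1.38: |R|=0.0260
R=−1: 1+3/4x = −1+1/4x ⇒ -1/2x=2 ⇒ x=2/(-1/2)=-4.0000
Confirm numerically:
  x=-3.885: |R|=0.97083 <1
  x=-3.580: |R|=0.88918 <1
  x=-2.781: |R|=0.64047 <1
  x=-2.389: |R|=0.49570 <1
  x=-4.559: |R|=1.13062 >1
  x=-4.558: |R|=1.13040 >1
Stable set (-4.0000, 0).

left endpoint -4.0000.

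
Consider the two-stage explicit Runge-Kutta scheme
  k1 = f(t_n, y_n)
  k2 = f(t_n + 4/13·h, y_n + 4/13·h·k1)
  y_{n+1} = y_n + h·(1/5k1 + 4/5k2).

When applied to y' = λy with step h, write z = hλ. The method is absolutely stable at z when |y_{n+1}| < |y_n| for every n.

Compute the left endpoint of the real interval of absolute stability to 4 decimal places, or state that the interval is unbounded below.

On y'=λy, z=hλ:
  k1=λy_n ⇒ h·k1=z·y_n;  k2=λ(1+4/13z)y_n ⇒ h·k2=z(1+4/13z)y_n
  y_{n+1}/y_n = 1 + 1/5z + 4/5z(1+4/13z) = 1 + z + 16/65z²
  so R(z) = 1 + z + 16/65z².

Find x<0 with |R(x)|<1.
x=-1.47: |R|=0.0619
R=1: x+16/65x²=0 ⇒ x=−65/16=-4.0625; min R=1−1/(4·16/65)=-0.0156>−1
Confirm numerically:
  x=-2.654: |R|=0.07984 <1
  x=-2.137: |R|=0.01287 <1
  x=-1.983: |R|=0.01505 <1
  x=-4.638: |R|=1.65703 >1
  x=-4.217: |R|=1.16038 >1
  x=-4.215: |R|=1.15822 >1
So |R|<1 on (-4.0625, 0).

z* = -4.0625.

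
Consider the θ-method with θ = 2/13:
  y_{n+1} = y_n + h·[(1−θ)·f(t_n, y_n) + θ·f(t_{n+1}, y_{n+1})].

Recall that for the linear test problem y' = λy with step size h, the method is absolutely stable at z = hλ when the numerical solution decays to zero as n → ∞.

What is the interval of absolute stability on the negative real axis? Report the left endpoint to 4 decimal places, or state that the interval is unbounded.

Set f=λy, z=hλ:
  y_{n+1} = y_n + z·[11/13·y_n + 2/13·y_{n+1}] ⇒ (1 − 2/13z)y_{n+1} = (1 + 11/13z)y_n
  ⇒ R(z) = (1 + 11/13z)/(1 − 2/13z).

Solve |R(x)|<1 on ℝ⁻.
x=-1.57: |R|=0.2646
R=−1: 1+11/13x = −1+2/13x ⇒ -9/13x=2 ⇒ x=2/(-9/13)=-2.8889
Confirm numerically:
  x=-2.736: |R|=0.92551 <1
  x=-1.462: |R|=0.19354 <1
  x=-1.344: |R|=0.11372 <1
  x=-3.283: |R|=1.18128 >1
  x=-3.246: |R|=1.16489 >1
  x=-3.230: |R|=1.15776 >1
Interval (-2.8889, 0).

z∈(-2.8889,0).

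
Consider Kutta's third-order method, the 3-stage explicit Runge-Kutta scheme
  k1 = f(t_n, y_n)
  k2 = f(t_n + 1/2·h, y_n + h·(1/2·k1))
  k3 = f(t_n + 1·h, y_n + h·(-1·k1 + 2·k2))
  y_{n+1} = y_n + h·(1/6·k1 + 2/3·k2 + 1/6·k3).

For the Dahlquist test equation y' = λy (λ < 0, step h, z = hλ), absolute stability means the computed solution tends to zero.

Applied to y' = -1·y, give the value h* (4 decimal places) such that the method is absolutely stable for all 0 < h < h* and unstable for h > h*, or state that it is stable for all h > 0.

(-2.5127,0); λ=-1 ⇒ h* = 2.5127.

On y'=λy, z=hλ:
  order 3, 3-stage ⇒ R(z)=1+z+z^2/2+z^3/6
  (e.g. R(-1.71)=-0.08132, |R|=0.08132)

Find x<0 with |R(x)|<1.
x=-1.71: |R|=0.0813
|R(-2.14)|=0.4836 |R(-1.84)|=0.1855 |R(-0.64)|=0.5211
Bisect:
  x_lo=-3.1636 |R|=2.4364  x_hi=-0.1787 |R|=0.8363
  mid=-1.67113 |R|=0.05261 →hi
  mid=-2.41735 |R|=0.84990 →hi
  mid=-2.79046 |R|=1.51853 →lo
  mid=-2.60391 |R|=1.15630 →lo
  mid=-2.51063 |R|=0.99653 →hi
  mid=-2.55727 |R|=1.07472 →lo
  mid=-2.53395 |R|=1.03521 →lo
  ...
  [-2.51282,-2.51264] ⇒ x*=-2.5127
So |R|<1 on (-2.5127, 0).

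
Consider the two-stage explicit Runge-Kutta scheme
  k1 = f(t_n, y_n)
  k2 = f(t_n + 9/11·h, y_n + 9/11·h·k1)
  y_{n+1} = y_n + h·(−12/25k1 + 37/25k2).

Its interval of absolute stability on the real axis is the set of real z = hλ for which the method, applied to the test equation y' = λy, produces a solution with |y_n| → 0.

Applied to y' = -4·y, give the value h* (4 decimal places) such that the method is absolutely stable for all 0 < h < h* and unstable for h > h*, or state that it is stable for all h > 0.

(-0.8258,0); λ=-4 ⇒ h* = (275/333)/4 = 0.2065.

On y'=λy, z=hλ:
  k1=λy_n ⇒ h·k1=z·y_n;  k2=λ(1+9/11z)y_n ⇒ h·k2=z(1+9/11z)y_n
  y_{n+1}/y_n = 1 − 12/25z + 37/25z(1+9/11z) = 1 + z + 333/275z²
  R(z) = 1 + z + 333/275z².

Find x<0 with |R(x)|<1.
x=-1.78: |R|=3.0566
R=1: x+333/275x²=0 ⇒ x=−275/333=-0.8258; min R=1−1/(4·333/275)=0.7935>−1
Confirm numerically:
  x=-0.592: |R|=0.83238 <1
  x=-0.357: |R|=0.79733 <1
  x=-0.336: |R|=0.80071 <1
  x=-1.105: |R|=1.37355 >1
  x=-0.985: |R|=1.18985 >1
Stable set (-0.8258, 0).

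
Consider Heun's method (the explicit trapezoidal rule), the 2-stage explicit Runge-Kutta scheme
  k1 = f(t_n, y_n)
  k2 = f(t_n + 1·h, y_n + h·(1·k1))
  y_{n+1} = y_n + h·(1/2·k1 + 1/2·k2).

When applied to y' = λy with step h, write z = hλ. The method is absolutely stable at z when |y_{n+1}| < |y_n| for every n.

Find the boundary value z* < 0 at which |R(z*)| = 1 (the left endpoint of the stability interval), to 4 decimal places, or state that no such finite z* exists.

z* = -2.0000.

On y'=λy, z=hλ:
  order 2, 2-stage ⇒ R(z)=1+z+z^2/2
  (e.g. R(-1.04)=0.50080, |R|=0.50080)

Find x<0 with |R(x)|<1.
x=-1.04: |R|=0.5008
|R(-1.06)|=0.5018 |R(-0.85)|=0.5112 |R(-0.74)|=0.5338
Bisect:
  x_lo=-2.8842 |R|=2.2751  x_hi=-0.0869 |R|=0.9168
  mid=-1.48557 |R|=0.61789 →hi
  mid=-2.18490 |R|=1.20199 →lo
  mid=-1.83523 |R|=0.84881 →hi
  mid=-2.01007 |R|=1.01012 →lo
  mid=-1.92265 |R|=0.92564 →hi
  mid=-1.96636 |R|=0.96692 →hi
  mid=-1.98821 |R|=0.98828 →hi
  mid=-1.99914 |R|=0.99914 →hi
  ...
  [-2.00016,-1.99999] ⇒ x*=-2.0000
Stable set (-2.0000, 0).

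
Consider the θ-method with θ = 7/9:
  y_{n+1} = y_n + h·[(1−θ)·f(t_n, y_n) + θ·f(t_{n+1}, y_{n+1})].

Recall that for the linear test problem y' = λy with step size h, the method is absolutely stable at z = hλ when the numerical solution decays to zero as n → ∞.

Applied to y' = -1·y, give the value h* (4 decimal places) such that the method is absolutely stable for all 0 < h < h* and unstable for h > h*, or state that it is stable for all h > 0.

(−∞, 0) — no finite endpoint. Any h>0 works for λ=-1.

Set f=λy, z=hλ:
  y_{n+1} = y_n + z·[2/9·y_n + 7/9·y_{n+1}] ⇒ (1 − 7/9z)y_{n+1} = (1 + 2/9z)y_n
  so R(z) = (1 + 2/9z)/(1 − 7/9z).

Need |R(x)|<1, x<0.
x=-0.68: |R|=0.5552
x=-2: |R|=0.2174
x=-10: |R|=0.1392
x=-100: |R|=0.2694
θ=7/9≥1/2 ⇒ |1+2/9x|<|1−7/9x| ∀x<0 ⇒ interval (−∞,0).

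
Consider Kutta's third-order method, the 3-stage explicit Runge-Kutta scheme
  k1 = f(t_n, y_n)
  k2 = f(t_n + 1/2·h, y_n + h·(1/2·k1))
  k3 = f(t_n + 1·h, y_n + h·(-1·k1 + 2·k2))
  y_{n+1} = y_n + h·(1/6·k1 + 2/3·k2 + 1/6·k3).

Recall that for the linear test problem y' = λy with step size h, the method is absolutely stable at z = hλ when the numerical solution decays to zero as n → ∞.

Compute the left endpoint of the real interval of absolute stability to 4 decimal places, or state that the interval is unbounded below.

left endpoint -2.5127.

Test eqn y'=λy, z=hλ:
  order 3, 3-stage ⇒ R(z)=1+z+z^2/2+z^3/6
  (e.g. R(-1.76)=-0.11983, |R|=0.11983)

Need |R(x)|<1, x<0.
x=-1.76: |R|=0.1198
|R(-2.47)|=0.9311 |R(-1.43)|=0.1051 |R(-0.95)|=0.3584
Bisect:
  x_lo=-3.1614 |R|=2.4303  x_hi=-0.3045 |R|=0.7372
  mid=-1.73296 |R|=0.09878 →hi
  mid=-2.44719 |R|=0.89542 →hi
  mid=-2.80431 |R|=1.54782 →lo
  mid=-2.62575 |R|=1.19571 →lo
  mid=-2.53647 |R|=1.03944 →lo
  mid=-2.49183 |R|=0.96595 →hi
  mid=-2.51415 |R|=1.00232 →lo
  mid=-2.50299 |R|=0.98404 →hi
  mid=-2.50857 |R|=0.99315 →hi
  ...
  [-2.51276,-2.51258] ⇒ x*=-2.5127
So |R|<1 on (-2.5127, 0).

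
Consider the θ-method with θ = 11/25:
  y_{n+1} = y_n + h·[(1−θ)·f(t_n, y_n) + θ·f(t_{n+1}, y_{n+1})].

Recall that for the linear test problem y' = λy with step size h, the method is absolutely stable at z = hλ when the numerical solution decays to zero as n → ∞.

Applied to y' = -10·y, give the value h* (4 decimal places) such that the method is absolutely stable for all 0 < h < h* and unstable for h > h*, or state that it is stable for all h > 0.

(-16.6667,0); λ=-10 ⇒ h* = (50/3)/10 = 1.6667.

Test eqn y'=λy, z=hλ:
  y_{n+1} = y_n + z·[14/25·y_n + 11/25·y_{n+1}] ⇒ (1 − 11/25z)y_{n+1} = (1 + 14/25z)y_n
  ⇒ R(z) = (1 + 14/25z)/(1 − 11/25z).

Need |R(x)|<1, x<0.
x=-1.7: |R|=0.0275
R=−1: 1+14/25x = −1+11/25x ⇒ -3/25x=2 ⇒ x=2/(-3/25)=-16.6667
Confirm numerically:
  x=-16.170: |R|=0.99266 <1
  x=-10.369: |R|=0.86414 <1
  x=-9.822: |R|=0.84566 <1
  x=-16.975: |R|=1.00437 >1
  x=-16.941: |R|=1.00389 >1
Interval (-16.6667, 0).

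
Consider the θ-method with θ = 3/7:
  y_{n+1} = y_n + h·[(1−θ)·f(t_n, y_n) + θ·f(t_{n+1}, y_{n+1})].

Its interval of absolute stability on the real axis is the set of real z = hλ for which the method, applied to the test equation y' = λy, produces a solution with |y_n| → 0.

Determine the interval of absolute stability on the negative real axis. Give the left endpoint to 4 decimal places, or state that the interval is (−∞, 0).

Set f=λy, z=hλ:
  y_{n+1} = y_n + z·[4/7·y_n + 3/7·y_{n+1}] ⇒ (1 − 3/7z)y_{n+1} = (1 + 4/7z)y_n
  ⇒ R(z) = (1 + 4/7z)/(1 − 3/7z).

Solve |R(x)|<1 on ℝ⁻.
x=-0.86: |R|=0.3716
R=−1: 1+4/7x = −1+3/7x ⇒ -1/7x=2 ⇒ x=2/(-1/7)=-14.0000
Confirm numerically:
  x=-13.371: |R|=0.98665 <1
  x=-12.305: |R|=0.96140 <1
  x=-11.573: |R|=0.94183 <1
  x=-6.291: |R|=0.70204 <1
  x=-14.201: |R|=1.00405 >1
  x=-14.095: |R|=1.00193 >1
Interval (-14.0000, 0).

z∈(-14.0000,0).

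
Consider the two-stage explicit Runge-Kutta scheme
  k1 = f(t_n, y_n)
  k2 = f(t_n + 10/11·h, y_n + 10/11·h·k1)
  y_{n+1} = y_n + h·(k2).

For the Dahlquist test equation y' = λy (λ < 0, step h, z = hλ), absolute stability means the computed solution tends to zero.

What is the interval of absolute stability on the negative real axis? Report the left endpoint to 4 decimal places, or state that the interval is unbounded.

Set f=λy, z=hλ:
  k1=λy_n ⇒ h·k1=z·y_n;  k2=λ(1+10/11z)y_n ⇒ h·k2=z(1+10/11z)y_n
  y_{n+1}/y_n = 1 + z(1+10/11z) = 1 + z + 10/11z²
  ⇒ R(z) = 1 + z + 10/11z².

Solve |R(x)|<1 on ℝ⁻.
x=-1.13: |R|=1.0308
R=1: x+10/11x²=0 ⇒ x=−11/10=-1.1000; min R=1−1/(4·10/11)=0.7250>−1
Confirm numerically:
  x=-0.796: |R|=0.78001 <1
  x=-0.757: |R|=0.76395 <1
  x=-0.621: |R|=0.72958 <1
  x=-0.446: |R|=0.73483 <1
  x=-1.457: |R|=1.47286 >1
  x=-1.212: |R|=1.12340 >1
Stable set (-1.1000, 0).

(-1.1000, 0).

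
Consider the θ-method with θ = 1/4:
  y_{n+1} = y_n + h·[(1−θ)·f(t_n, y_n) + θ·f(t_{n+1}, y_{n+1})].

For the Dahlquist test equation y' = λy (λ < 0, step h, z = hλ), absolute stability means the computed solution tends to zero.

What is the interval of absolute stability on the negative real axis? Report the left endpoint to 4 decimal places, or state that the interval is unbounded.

Test eqn y'=λy, z=hλ:
  y_{n+1} = y_n + z·[3/4·y_n + 1/4·y_{n+1}] ⇒ (1 − 1/4z)y_{n+1} = (1 + 3/4z)y_n
  R(z) = (1 + 3/4z)/(1 − 1/4z).

Find x<0 with |R(x)|<1.
x=-1.24: |R|=0.0534
R=−1: 1+3/4x = −1+1/4x ⇒ -1/2x=2 ⇒ x=2/(-1/2)=-4.0000
Confirm numerically:
  x=-3.703: |R|=0.92289 <1
  x=-3.598: |R|=0.89418 <1
  x=-3.457: |R|=0.85437 <1
  x=-2.919: |R|=0.68753 <1
  x=-4.302: |R|=1.07275 >1
  x=-4.239: |R|=1.05802 >1
So |R|<1 on (-4.0000, 0).

z∈(-4.0000,0).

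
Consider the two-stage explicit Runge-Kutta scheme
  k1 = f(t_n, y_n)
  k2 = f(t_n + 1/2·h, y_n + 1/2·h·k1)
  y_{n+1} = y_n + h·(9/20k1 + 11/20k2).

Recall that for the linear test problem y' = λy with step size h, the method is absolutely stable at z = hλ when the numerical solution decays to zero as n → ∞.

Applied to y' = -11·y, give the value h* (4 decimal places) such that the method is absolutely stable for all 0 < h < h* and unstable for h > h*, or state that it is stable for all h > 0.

Set f=λy, z=hλ:
  k1=λy_n ⇒ h·k1=z·y_n;  k2=λ(1+1/2z)y_n ⇒ h·k2=z(1+1/2z)y_n
  y_{n+1}/y_n = 1 + 9/20z + 11/20z(1+1/2z) = 1 + z + 11/40z²
  R(z) = 1 + z + 11/40z².

Solve |R(x)|<1 on ℝ⁻.
x=-1.17: |R|=0.2064
R=1: x+11/40x²=0 ⇒ x=−40/11=-3.6364; min R=1−1/(4·11/40)=0.0909>−1
Confirm numerically:
  x=-3.546: |R|=0.91188 <1
  x=-3.373: |R|=0.75571 <1
  x=-2.215: |R|=0.13421 <1
  x=-1.720: |R|=0.09356 <1
  x=-4.104: |R|=1.52777 >1
  x=-3.944: |R|=1.33366 >1
  x=-3.775: |R|=1.14392 >1
Stable set (-3.6364, 0).

(-3.6364,0); λ=-11 ⇒ h* = (40/11)/11 = 0.3306.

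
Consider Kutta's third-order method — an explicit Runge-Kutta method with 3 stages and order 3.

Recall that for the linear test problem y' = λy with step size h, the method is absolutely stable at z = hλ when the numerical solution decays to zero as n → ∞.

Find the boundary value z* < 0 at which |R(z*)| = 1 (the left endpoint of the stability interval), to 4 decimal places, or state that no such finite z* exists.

With y'=λy (z=hλ):
  order 3, 3-stage ⇒ R(z)=1+z+z^2/2+z^3/6
  (e.g. R(-1.42)=0.11099, |R|=0.11099)

Solve |R(x)|<1 on ℝ⁻.
x=-1.42: |R|=0.1110
|R(-2.21)|=0.5669 |R(-2.1)|=0.4385 |R(-1.86)|=0.2027
Bisect:
  x_lo=-3.0760 |R|=2.1959  x_hi=-0.2379 |R|=0.7881
  mid=-1.65697 |R|=0.04241 →hi
  mid=-2.36649 |R|=0.77518 →hi
  mid=-2.72125 |R|=1.37722 →lo
  mid=-2.54387 |R|=1.05191 →lo
  mid=-2.45518 |R|=0.90782 →hi
  mid=-2.49952 |R|=0.97839 →hi
  mid=-2.52170 |R|=1.01478 →lo
  mid=-2.51061 |R|=0.99649 →hi
  mid=-2.51615 |R|=1.00561 →lo
  ...
  [-2.51286,-2.51269] ⇒ x*=-2.5127
Stable set (-2.5127, 0).

z* = -2.5127.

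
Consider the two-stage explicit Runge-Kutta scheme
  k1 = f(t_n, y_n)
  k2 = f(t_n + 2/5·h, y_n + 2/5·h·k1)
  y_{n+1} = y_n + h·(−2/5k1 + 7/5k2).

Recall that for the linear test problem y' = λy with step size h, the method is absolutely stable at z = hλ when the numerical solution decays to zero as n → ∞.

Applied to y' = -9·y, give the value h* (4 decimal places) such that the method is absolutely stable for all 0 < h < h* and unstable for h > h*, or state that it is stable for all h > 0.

On y'=λy, z=hλ:
  k1=λy_n ⇒ h·k1=z·y_n;  k2=λ(1+2/5z)y_n ⇒ h·k2=z(1+2/5z)y_n
  y_{n+1}/y_n = 1 − 2/5z + 7/5z(1+2/5z) = 1 + z + 14/25z²
  so R(z) = 1 + z + 14/25z².

Find x<0 with |R(x)|<1.
x=-0.91: |R|=0.5537
R=1: x+14/25x²=0 ⇒ x=−25/14=-1.7857; min R=1−1/(4·14/25)=0.5536>−1
Confirm numerically:
  x=-0.906: |R|=0.55367 <1
  x=-0.884: |R|=0.55362 <1
  x=-0.726: |R|=0.56916 <1
  x=-1.993: |R|=1.23135 >1
  x=-1.852: |R|=1.06875 >1
So |R|<1 on (-1.7857, 0).

(-1.7857,0); λ=-9 ⇒ h* = (25/14)/9 = 0.1984.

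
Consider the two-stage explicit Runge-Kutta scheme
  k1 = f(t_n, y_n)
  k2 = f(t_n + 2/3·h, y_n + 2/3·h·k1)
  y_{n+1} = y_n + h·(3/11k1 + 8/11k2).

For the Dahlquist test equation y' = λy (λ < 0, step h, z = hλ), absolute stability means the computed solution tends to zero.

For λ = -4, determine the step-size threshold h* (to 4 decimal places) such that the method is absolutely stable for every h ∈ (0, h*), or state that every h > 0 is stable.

On y'=λy, z=hλ:
  k1=λy_n ⇒ h·k1=z·y_n;  k2=λ(1+2/3z)y_n ⇒ h·k2=z(1+2/3z)y_n
  y_{n+1}/y_n = 1 + 3/11z + 8/11z(1+2/3z) = 1 + z + 16/33z²
  ⇒ R(z) = 1 + z + 16/33z².

Solve |R(x)|<1 on ℝ⁻.
x=-0.74: |R|=0.5255
R=1: x+16/33x²=0 ⇒ x=−33/16=-2.0625; min R=1−1/(4·16/33)=0.4844>−1
Confirm numerically:
  x=-1.585: |R|=0.63305 <1
  x=-1.379: |R|=0.54301 <1
  x=-0.889: |R|=0.49419 <1
  x=-0.855: |R|=0.49944 <1
  x=-2.558: |R|=1.61454 >1
  x=-2.427: |R|=1.42892 >1
  x=-2.181: |R|=1.12531 >1
So |R|<1 on (-2.0625, 0).

(-2.0625,0); λ=-4 ⇒ h* = (33/16)/4 = 0.5156.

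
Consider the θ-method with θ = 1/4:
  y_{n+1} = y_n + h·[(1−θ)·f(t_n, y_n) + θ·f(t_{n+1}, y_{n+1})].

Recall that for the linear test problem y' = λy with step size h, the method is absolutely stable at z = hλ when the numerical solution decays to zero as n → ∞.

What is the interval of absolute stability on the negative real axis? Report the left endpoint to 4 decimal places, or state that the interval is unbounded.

With y'=λy (z=hλ):
  y_{n+1} = y_n + z·[3/4·y_n + 1/4·y_{n+1}] ⇒ (1 − 1/4z)y_{n+1} = (1 + 3/4z)y_n
  so R(z) = (1 + 3/4z)/(1 − 1/4z).

Need |R(x)|<1, x<0.
x=-1.62: |R|=0.1530
R=−1: 1+3/4x = −1+1/4x ⇒ -1/2x=2 ⇒ x=2/(-1/2)=-4.0000
Confirm numerically:
  x=-2.801: |R|=0.64740 <1
  x=-2.364: |R|=0.48586 <1
  x=-2.021: |R|=0.34263 <1
  x=-4.495: |R|=1.11654 >1
  x=-4.489: |R|=1.11521 >1
Interval (-4.0000, 0).

(-4.0000, 0).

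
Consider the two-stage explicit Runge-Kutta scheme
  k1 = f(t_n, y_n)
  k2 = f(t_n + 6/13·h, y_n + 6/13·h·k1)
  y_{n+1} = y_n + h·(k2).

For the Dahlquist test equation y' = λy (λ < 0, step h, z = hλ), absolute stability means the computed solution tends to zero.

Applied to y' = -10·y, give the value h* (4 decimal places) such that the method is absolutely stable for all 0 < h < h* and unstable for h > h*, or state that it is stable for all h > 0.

Set f=λy, z=hλ:
  k1=λy_n ⇒ h·k1=z·y_n;  k2=λ(1+6/13z)y_n ⇒ h·k2=z(1+6/13z)y_n
  y_{n+1}/y_n = 1 + z(1+6/13z) = 1 + z + 6/13z²
  ⇒ R(z) = 1 + z + 6/13z².

Boundary: |R(x)|=1, x<0.
x=-1.41: |R|=0.5076
R=1: x+6/13x²=0 ⇒ x=−13/6=-2.1667; min R=1−1/(4·6/13)=0.4583>−1
Confirm numerically:
  x=-2.058: |R|=0.89678 <1
  x=-1.477: |R|=0.52986 <1
  x=-1.327: |R|=0.48574 <1
  x=-2.468: |R|=1.34324 >1
  x=-2.291: |R|=1.13147 >1
Interval (-2.1667, 0).

(-2.1667,0); λ=-10 ⇒ h* = (13/6)/10 = 0.2167.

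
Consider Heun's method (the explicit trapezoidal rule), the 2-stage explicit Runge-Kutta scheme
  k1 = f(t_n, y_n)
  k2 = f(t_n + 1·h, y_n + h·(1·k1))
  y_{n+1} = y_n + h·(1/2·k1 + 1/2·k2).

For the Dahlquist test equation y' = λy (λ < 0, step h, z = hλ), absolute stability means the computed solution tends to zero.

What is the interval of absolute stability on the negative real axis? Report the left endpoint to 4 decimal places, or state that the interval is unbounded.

Set f=λy, z=hλ:
  order 2, 2-stage ⇒ R(z)=1+z+z^2/2
  (e.g. R(-1.19)=0.51805, |R|=0.51805)

Solve |R(x)|<1 on ℝ⁻.
x=-1.19: |R|=0.5181
|R(-2.19)|=1.2080 |R(-0.73)|=0.5364 |R(-0.63)|=0.5684
Bisect:
  x_lo=-2.8237 |R|=2.1629  x_hi=-0.1208 |R|=0.8865
  mid=-1.47223 |R|=0.61150 →hi
  mid=-2.14795 |R|=1.15890 →lo
  mid=-1.81009 |R|=0.82812 →hi
  mid=-1.97902 |R|=0.97924 →hi
  mid=-2.06349 |R|=1.06550 →lo
  mid=-2.02126 |R|=1.02148 →lo
  mid=-2.00014 |R|=1.00014 →lo
  mid=-1.98958 |R|=0.98964 →hi
  mid=-1.99486 |R|=0.99487 →hi
  mid=-1.99750 |R|=0.99750 →hi
  ...
  [-2.00014,-1.99997] ⇒ x*=-2.0000
Interval (-2.0000, 0).

z∈(-2.0000,0).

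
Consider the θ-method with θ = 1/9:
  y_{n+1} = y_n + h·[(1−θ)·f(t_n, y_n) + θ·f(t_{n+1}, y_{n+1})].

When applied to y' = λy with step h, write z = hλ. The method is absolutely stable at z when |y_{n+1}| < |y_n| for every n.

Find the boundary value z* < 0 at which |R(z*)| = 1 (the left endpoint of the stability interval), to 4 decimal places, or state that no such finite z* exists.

Test eqn y'=λy, z=hλ:
  y_{n+1} = y_n + z·[8/9·y_n + 1/9·y_{n+1}] ⇒ (1 − 1/9z)y_{n+1} = (1 + 8/9z)y_n
  Hence R(z) = (1 + 8/9z)/(1 − 1/9z).

Find x<0 with |R(x)|<1.
x=-1.18: |R|=0.0432
R=−1: 1+8/9x = −1+1/9x ⇒ -7/9x=2 ⇒ x=2/(-7/9)=-2.5714
Confirm numerically:
  x=-2.544: |R|=0.98337 <1
  x=-2.349: |R|=0.86281 <1
  x=-1.883: |R|=0.55720 <1
  x=-1.037: |R|=0.07014 <1
  x=-2.791: |R|=1.13035 >1
  x=-2.696: |R|=1.07456 >1
  x=-2.593: |R|=1.01303 >1
So |R|<1 on (-2.5714, 0).

z* = -2.5714.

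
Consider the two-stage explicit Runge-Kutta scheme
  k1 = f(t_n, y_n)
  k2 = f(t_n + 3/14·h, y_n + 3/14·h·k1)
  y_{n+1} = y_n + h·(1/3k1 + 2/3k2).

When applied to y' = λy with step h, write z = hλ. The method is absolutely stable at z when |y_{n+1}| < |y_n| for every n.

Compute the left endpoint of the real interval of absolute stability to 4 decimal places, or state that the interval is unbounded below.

left endpoint -7.0000.

Set f=λy, z=hλ:
  k1=λy_n ⇒ h·k1=z·y_n;  k2=λ(1+3/14z)y_n ⇒ h·k2=z(1+3/14z)y_n
  y_{n+1}/y_n = 1 + 1/3z + 2/3z(1+3/14z) = 1 + z + 1/7z²
  ⇒ R(z) = 1 + z + 1/7z².

Solve |R(x)|<1 on ℝ⁻.
x=-0.8: |R|=0.2914
R=1: x+1/7x²=0 ⇒ x=−7=-7.0000; min R=1−1/(4·1/7)=-0.7500>−1
Confirm numerically:
  x=-6.839: |R|=0.84270 <1
  x=-6.520: |R|=0.55291 <1
  x=-4.246: |R|=0.67050 <1
  x=-3.714: |R|=0.74346 <1
  x=-7.461: |R|=1.49136 >1
  x=-7.064: |R|=1.06459 >1
So |R|<1 on (-7.0000, 0).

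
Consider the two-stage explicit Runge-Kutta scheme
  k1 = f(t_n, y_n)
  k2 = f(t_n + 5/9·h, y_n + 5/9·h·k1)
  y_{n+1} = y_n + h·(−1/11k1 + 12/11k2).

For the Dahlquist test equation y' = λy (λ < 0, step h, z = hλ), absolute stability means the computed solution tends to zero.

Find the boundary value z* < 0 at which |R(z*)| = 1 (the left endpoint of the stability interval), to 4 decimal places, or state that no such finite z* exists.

Test eqn y'=λy, z=hλ:
  k1=λy_n ⇒ h·k1=z·y_n;  k2=λ(1+5/9z)y_n ⇒ h·k2=z(1+5/9z)y_n
  y_{n+1}/y_n = 1 − 1/11z + 12/11z(1+5/9z) = 1 + z + 20/33z²
  Hence R(z) = 1 + z + 20/33z².

Find x<0 with |R(x)|<1.
x=-0.7: |R|=0.5970
R=1: x+20/33x²=0 ⇒ x=−33/20=-1.6500; min R=1−1/(4·20/33)=0.5875>−1
Confirm numerically:
  x=-1.324: |R|=0.73841 <1
  x=-1.296: |R|=0.72195 <1
  x=-1.094: |R|=0.63136 <1
  x=-0.922: |R|=0.59320 <1
  x=-1.875: |R|=1.25568 >1
  x=-1.828: |R|=1.19720 >1
So |R|<1 on (-1.6500, 0).

left endpoint -1.6500.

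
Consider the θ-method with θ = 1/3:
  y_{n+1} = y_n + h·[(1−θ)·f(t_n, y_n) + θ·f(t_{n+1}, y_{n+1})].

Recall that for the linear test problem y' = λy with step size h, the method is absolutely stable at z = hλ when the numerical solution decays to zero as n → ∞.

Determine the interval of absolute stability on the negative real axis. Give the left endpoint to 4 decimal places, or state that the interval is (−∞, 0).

(-6.0000, 0).

Test eqn y'=λy, z=hλ:
  y_{n+1} = y_n + z·[2/3·y_n + 1/3·y_{n+1}] ⇒ (1 − 1/3z)y_{n+1} = (1 + 2/3z)y_n
  so R(z) = (1 + 2/3z)/(1 − 1/3z).

Boundary: |R(x)|=1, x<0.
x=-1.69: |R|=0.0810
R=−1: 1+2/3x = −1+1/3x ⇒ -1/3x=2 ⇒ x=2/(-1/3)=-6.0000
Confirm numerically:
  x=-4.987: |R|=0.87317 <1
  x=-3.404: |R|=0.59463 <1
  x=-3.400: |R|=0.59375 <1
  x=-6.195: |R|=1.02121 >1
  x=-6.149: |R|=1.01629 >1
  x=-6.085: |R|=1.00936 >1
Stable set (-6.0000, 0).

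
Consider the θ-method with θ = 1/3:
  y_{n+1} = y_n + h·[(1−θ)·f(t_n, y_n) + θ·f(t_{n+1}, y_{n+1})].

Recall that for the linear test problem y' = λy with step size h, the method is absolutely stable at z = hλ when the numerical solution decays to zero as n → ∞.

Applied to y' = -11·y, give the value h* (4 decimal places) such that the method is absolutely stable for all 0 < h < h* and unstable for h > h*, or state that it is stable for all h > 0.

Set f=λy, z=hλ:
  y_{n+1} = y_n + z·[2/3·y_n + 1/3·y_{n+1}] ⇒ (1 − 1/3z)y_{n+1} = (1 + 2/3z)y_n
  ⇒ R(z) = (1 + 2/3z)/(1 − 1/3z).

Boundary: |R(x)|=1, x<0.
x=-1.21: |R|=0.1378
R=−1: 1+2/3x = −1+1/3x ⇒ -1/3x=2 ⇒ x=2/(-1/3)=-6.0000
Confirm numerically:
  x=-5.611: |R|=0.95483 <1
  x=-3.605: |R|=0.63740 <1
  x=-3.259: |R|=0.56207 <1
  x=-2.989: |R|=0.49724 <1
  x=-6.588: |R|=1.06133 >1
  x=-6.337: |R|=1.03609 >1
  x=-6.330: |R|=1.03537 >1
Stable set (-6.0000, 0).

(-6.0000,0); λ=-11 ⇒ h* = (6)/11 = 0.5455.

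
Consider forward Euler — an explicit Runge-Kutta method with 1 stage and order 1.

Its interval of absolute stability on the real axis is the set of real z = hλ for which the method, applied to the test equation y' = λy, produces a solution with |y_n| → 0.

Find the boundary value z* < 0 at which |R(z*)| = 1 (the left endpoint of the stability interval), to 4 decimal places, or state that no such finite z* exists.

Set f=λy, z=hλ:
  order 1, 1-stage ⇒ R(z)=1+z
  (e.g. R(-0.96)=0.04000, |R|=0.04000)

Boundary: |R(x)|=1, x<0.
x=-0.96: |R|=0.0400
|R(-1.92)|=0.9200 |R(-1.58)|=0.5800 |R(-1.03)|=0.0300
Bisect:
  x_lo=-2.8065 |R|=1.8065  x_hi=-0.0695 |R|=0.9305
  mid=-1.43803 |R|=0.43803 →hi
  mid=-2.12228 |R|=1.12228 →lo
  mid=-1.78015 |R|=0.78015 →hi
  mid=-1.95122 |R|=0.95122 →hi
  mid=-2.03675 |R|=1.03675 →lo
  mid=-1.99398 |R|=0.99398 →hi
  mid=-2.01536 |R|=1.01536 →lo
  ...
  [-2.00016,-1.99999] ⇒ x*=-2.0000
Stable set (-2.0000, 0).

z* = -2.0000.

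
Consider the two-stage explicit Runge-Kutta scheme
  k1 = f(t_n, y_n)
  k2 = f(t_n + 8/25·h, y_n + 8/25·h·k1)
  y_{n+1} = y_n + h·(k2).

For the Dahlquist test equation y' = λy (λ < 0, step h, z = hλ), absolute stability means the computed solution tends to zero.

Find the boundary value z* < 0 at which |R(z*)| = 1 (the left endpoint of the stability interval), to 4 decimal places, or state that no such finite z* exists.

Test eqn y'=λy, z=hλ:
  k1=λy_n ⇒ h·k1=z·y_n;  k2=λ(1+8/25z)y_n ⇒ h·k2=z(1+8/25z)y_n
  y_{n+1}/y_n = 1 + z(1+8/25z) = 1 + z + 8/25z²
  R(z) = 1 + z + 8/25z².

Solve |R(x)|<1 on ℝ⁻.
x=-0.42: |R|=0.6364
R=1: x+8/25x²=0 ⇒ x=−25/8=-3.1250; min R=1−1/(4·8/25)=0.2188>−1
Confirm numerically:
  x=-2.965: |R|=0.84819 <1
  x=-2.208: |R|=0.35208 <1
  x=-1.823: |R|=0.24047 <1
  x=-1.600: |R|=0.21920 <1
  x=-3.600: |R|=1.54720 >1
  x=-3.211: |R|=1.08837 >1
Interval (-3.1250, 0).

z* = -3.1250.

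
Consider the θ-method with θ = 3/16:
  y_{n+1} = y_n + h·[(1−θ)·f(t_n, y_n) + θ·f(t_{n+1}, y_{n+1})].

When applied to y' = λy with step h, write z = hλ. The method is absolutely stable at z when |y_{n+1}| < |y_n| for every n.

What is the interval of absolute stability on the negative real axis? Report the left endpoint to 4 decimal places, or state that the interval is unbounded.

(-3.2000, 0).

Set f=λy, z=hλ:
  y_{n+1} = y_n + z·[13/16·y_n + 3/16·y_{n+1}] ⇒ (1 − 3/16z)y_{n+1} = (1 + 13/16z)y_n
  so R(z) = (1 + 13/16z)/(1 − 3/16z).

Need |R(x)|<1, x<0.
x=-0.92: |R|=0.2154
R=−1: 1+13/16x = −1+3/16x ⇒ -5/8x=2 ⇒ x=2/(-5/8)=-3.2000
Confirm numerically:
  x=-3.044: |R|=0.93793 <1
  x=-2.899: |R|=0.87812 <1
  x=-2.334: |R|=0.62351 <1
  x=-2.078: |R|=0.49537 <1
  x=-3.622: |R|=1.15708 >1
  x=-3.575: |R|=1.14032 >1
  x=-3.478: |R|=1.10517 >1
So |R|<1 on (-3.2000, 0).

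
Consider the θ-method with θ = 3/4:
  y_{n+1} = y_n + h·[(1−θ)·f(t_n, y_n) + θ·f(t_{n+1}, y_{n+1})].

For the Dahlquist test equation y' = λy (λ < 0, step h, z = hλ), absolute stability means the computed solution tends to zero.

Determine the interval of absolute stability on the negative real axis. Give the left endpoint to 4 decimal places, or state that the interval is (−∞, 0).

interval (−∞, 0).

With y'=λy (z=hλ):
  y_{n+1} = y_n + z·[1/4·y_n + 3/4·y_{n+1}] ⇒ (1 − 3/4z)y_{n+1} = (1 + 1/4z)y_n
  so R(z) = (1 + 1/4z)/(1 − 3/4z).

Solve |R(x)|<1 on ℝ⁻.
x=-1.22: |R|=0.3629
x=-2: |R|=0.2000
x=-10: |R|=0.1765
x=-100: |R|=0.3158
θ=3/4≥1/2 ⇒ |1+1/4x|<|1−3/4x| ∀x<0 ⇒ stable on all of ℝ⁻.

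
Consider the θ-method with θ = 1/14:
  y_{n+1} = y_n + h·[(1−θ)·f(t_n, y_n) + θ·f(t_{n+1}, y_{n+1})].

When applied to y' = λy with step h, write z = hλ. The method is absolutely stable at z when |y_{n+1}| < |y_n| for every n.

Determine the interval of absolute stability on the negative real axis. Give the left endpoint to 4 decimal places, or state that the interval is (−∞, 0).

Set f=λy, z=hλ:
  y_{n+1} = y_n + z·[13/14·y_n + 1/14·y_{n+1}] ⇒ (1 − 1/14z)y_{n+1} = (1 + 13/14z)y_n
  R(z) = (1 + 13/14z)/(1 − 1/14z).

Boundary: |R(x)|=1, x<0.
x=-0.53: |R|=0.4893
R=−1: 1+13/14x = −1+1/14x ⇒ -6/7x=2 ⇒ x=2/(-6/7)=-2.3333
Confirm numerically:
  x=-1.652: |R|=0.47764 <1
  x=-1.416: |R|=0.28594 <1
  x=-1.318: |R|=0.20460 <1
  x=-1.190: |R|=0.09677 <1
  x=-2.882: |R|=1.39000 >1
  x=-2.797: |R|=1.33125 >1
Interval (-2.3333, 0).

z∈(-2.3333,0).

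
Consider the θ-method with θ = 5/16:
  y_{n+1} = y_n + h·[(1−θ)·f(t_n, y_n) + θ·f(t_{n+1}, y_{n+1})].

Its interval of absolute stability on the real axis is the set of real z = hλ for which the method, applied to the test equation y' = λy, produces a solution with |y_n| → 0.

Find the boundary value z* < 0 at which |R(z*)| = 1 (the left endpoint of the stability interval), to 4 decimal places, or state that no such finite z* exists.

z* = -5.3333.

With y'=λy (z=hλ):
  y_{n+1} = y_n + z·[11/16·y_n + 5/16·y_{n+1}] ⇒ (1 − 5/16z)y_{n+1} = (1 + 11/16z)y_n
  R(z) = (1 + 11/16z)/(1 − 5/16z).

Solve |R(x)|<1 on ℝ⁻.
x=-0.53: |R|=0.5453
R=−1: 1+11/16x = −1+5/16x ⇒ -3/8x=2 ⇒ x=2/(-3/8)=-5.3333
Confirm numerically:
  x=-4.327: |R|=0.83956 <1
  x=-3.817: |R|=0.74069 <1
  x=-2.484: |R|=0.39845 <1
  x=-2.283: |R|=0.33241 <1
  x=-5.869: |R|=1.07088 >1
  x=-5.448: |R|=1.01591 >1
  x=-5.379: |R|=1.00639 >1
Interval (-5.3333, 0).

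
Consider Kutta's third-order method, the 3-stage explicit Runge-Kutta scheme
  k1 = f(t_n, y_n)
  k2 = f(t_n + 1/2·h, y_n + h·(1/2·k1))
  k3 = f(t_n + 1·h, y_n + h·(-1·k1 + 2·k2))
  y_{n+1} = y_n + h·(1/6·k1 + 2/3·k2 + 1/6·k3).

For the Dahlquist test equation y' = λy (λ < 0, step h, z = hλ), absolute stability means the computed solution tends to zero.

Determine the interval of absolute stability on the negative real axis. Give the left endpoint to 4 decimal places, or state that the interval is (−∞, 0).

z∈(-2.5127,0).

Test eqn y'=λy, z=hλ:
  order 3, 3-stage ⇒ R(z)=1+z+z^2/2+z^3/6
  (e.g. R(-1.12)=0.27305, |R|=0.27305)

Boundary: |R(x)|=1, x<0.
x=-1.12: |R|=0.2730
|R(-1.71)|=0.0813 |R(-1.66)|=0.0446 |R(-0.87)|=0.3987
Bisect:
  x_lo=-2.9633 |R|=1.9096  x_hi=-0.0694 |R|=0.9330
  mid=-1.51633 |R|=0.05223 →hi
  mid=-2.23981 |R|=0.60419 →hi
  mid=-2.60155 |R|=1.15209 →lo
  mid=-2.42068 |R|=0.85490 →hi
  mid=-2.51111 |R|=0.99732 →hi
  mid=-2.55633 |R|=1.07311 →lo
  mid=-2.53372 |R|=1.03482 →lo
  mid=-2.52242 |R|=1.01597 →lo
  ...
  [-2.51288,-2.51270] ⇒ x*=-2.5127
So |R|<1 on (-2.5127, 0).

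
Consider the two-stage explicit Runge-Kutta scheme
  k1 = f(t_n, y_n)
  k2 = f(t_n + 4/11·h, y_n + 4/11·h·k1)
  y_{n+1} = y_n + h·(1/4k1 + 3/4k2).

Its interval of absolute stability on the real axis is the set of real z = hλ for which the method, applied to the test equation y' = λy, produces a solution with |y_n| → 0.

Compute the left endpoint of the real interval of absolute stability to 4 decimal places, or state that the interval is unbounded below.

z* = -3.6667.

Test eqn y'=λy, z=hλ:
  k1=λy_n ⇒ h·k1=z·y_n;  k2=λ(1+4/11z)y_n ⇒ h·k2=z(1+4/11z)y_n
  y_{n+1}/y_n = 1 + 1/4z + 3/4z(1+4/11z) = 1 + z + 3/11z²
  so R(z) = 1 + z + 3/11z².

Need |R(x)|<1, x<0.
x=-0.34: |R|=0.6915
R=1: x+3/11x²=0 ⇒ x=−11/3=-3.6667; min R=1−1/(4·3/11)=0.0833>−1
Confirm numerically:
  x=-3.612: |R|=0.94615 <1
  x=-2.593: |R|=0.24072 <1
  x=-2.161: |R|=0.11261 <1
  x=-1.655: |R|=0.09201 <1
  x=-4.090: |R|=1.47221 >1
  x=-4.075: |R|=1.45381 >1
  x=-3.748: |R|=1.08314 >1
So |R|<1 on (-3.6667, 0).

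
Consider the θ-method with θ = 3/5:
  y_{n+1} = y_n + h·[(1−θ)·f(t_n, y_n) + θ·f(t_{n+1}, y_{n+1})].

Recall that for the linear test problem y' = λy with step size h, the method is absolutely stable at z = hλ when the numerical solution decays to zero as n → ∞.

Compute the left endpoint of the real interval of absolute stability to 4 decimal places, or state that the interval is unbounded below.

interval (−∞, 0).

With y'=λy (z=hλ):
  y_{n+1} = y_n + z·[2/5·y_n + 3/5·y_{n+1}] ⇒ (1 − 3/5z)y_{n+1} = (1 + 2/5z)y_n
  Hence R(z) = (1 + 2/5z)/(1 − 3/5z).

Boundary: |R(x)|=1, x<0.
x=-1.25: |R|=0.2857
x=-2: |R|=0.0909
x=-10: |R|=0.4286
x=-100: |R|=0.6393
θ=3/5≥1/2 ⇒ |1+2/5x|<|1−3/5x| ∀x<0 ⇒ stable on all of ℝ⁻.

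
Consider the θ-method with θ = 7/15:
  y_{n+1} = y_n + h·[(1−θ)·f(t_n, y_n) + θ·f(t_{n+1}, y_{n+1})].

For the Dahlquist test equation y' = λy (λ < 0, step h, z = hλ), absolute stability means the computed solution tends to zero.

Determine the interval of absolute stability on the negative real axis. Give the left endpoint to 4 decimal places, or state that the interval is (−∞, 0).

Test eqn y'=λy, z=hλ:
  y_{n+1} = y_n + z·[8/15·y_n + 7/15·y_{n+1}] ⇒ (1 − 7/15z)y_{n+1} = (1 + 8/15z)y_n
  Hence R(z) = (1 + 8/15z)/(1 − 7/15z).

Need |R(x)|<1, x<0.
x=-1.73: |R|=0.0428
R=−1: 1+8/15x = −1+7/15x ⇒ -1/15x=2 ⇒ x=2/(-1/15)=-30.0000
Confirm numerically:
  x=-28.230: |R|=0.99167 <1
  x=-27.441: |R|=0.98764 <1
  x=-25.534: |R|=0.97695 <1
  x=-12.281: |R|=0.82451 <1
  x=-30.526: |R|=1.00230 >1
  x=-30.421: |R|=1.00185 >1
  x=-30.172: |R|=1.00076 >1
Interval (-30.0000, 0).

z∈(-30.0000,0).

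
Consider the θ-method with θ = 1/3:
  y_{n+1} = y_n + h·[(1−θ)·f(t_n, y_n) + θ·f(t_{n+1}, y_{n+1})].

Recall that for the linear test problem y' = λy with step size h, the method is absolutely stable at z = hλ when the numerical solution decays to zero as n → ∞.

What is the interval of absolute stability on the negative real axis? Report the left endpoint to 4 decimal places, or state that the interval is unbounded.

(-6.0000, 0).

With y'=λy (z=hλ):
  y_{n+1} = y_n + z·[2/3·y_n + 1/3·y_{n+1}] ⇒ (1 − 1/3z)y_{n+1} = (1 + 2/3z)y_n
  ⇒ R(z) = (1 + 2/3z)/(1 − 1/3z).

Solve |R(x)|<1 on ℝ⁻.
x=-0.97: |R|=0.2670
R=−1: 1+2/3x = −1+1/3x ⇒ -1/3x=2 ⇒ x=2/(-1/3)=-6.0000
Confirm numerically:
  x=-4.946: |R|=0.86735 <1
  x=-4.088: |R|=0.73025 <1
  x=-3.746: |R|=0.66588 <1
  x=-2.472: |R|=0.35526 <1
  x=-6.558: |R|=1.05838 >1
  x=-6.368: |R|=1.03928 >1
  x=-6.256: |R|=1.02766 >1
So |R|<1 on (-6.0000, 0).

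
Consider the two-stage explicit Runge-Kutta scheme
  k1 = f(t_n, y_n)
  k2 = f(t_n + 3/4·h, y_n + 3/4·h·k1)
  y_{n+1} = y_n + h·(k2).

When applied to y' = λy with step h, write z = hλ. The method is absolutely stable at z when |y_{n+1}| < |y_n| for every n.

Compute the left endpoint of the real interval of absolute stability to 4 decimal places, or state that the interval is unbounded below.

z* = -1.3333.

Test eqn y'=λy, z=hλ:
  k1=λy_n ⇒ h·k1=z·y_n;  k2=λ(1+3/4z)y_n ⇒ h·k2=z(1+3/4z)y_n
  y_{n+1}/y_n = 1 + z(1+3/4z) = 1 + z + 3/4z²
  Hence R(z) = 1 + z + 3/4z².

Boundary: |R(x)|=1, x<0.
x=-1.08: |R|=0.7948
R=1: x+3/4x²=0 ⇒ x=−4/3=-1.3333; min R=1−1/(4·3/4)=0.6667>−1
Confirm numerically:
  x=-1.260: |R|=0.93070 <1
  x=-0.919: |R|=0.71442 <1
  x=-0.816: |R|=0.68339 <1
  x=-1.806: |R|=1.64023 >1
  x=-1.599: |R|=1.31860 >1
So |R|<1 on (-1.3333, 0).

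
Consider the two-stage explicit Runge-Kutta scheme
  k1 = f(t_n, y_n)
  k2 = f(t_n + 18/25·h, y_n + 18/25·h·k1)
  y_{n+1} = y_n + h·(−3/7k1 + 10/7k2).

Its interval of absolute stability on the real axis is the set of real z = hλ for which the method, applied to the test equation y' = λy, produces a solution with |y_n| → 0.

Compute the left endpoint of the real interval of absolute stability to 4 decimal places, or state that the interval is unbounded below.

Test eqn y'=λy, z=hλ:
  k1=λy_n ⇒ h·k1=z·y_n;  k2=λ(1+18/25z)y_n ⇒ h·k2=z(1+18/25z)y_n
  y_{n+1}/y_n = 1 − 3/7z + 10/7z(1+18/25z) = 1 + z + 36/35z²
  ⇒ R(z) = 1 + z + 36/35z².

Need |R(x)|<1, x<0.
x=-1.28: |R|=1.4052
R=1: x+36/35x²=0 ⇒ x=−35/36=-0.9722; min R=1−1/(4·36/35)=0.7569>−1
Confirm numerically:
  x=-0.832: |R|=0.88000 <1
  x=-0.819: |R|=0.87093 <1
  x=-0.609: |R|=0.77248 <1
  x=-1.431: |R|=1.67527 >1
  x=-1.294: |R|=1.42828 >1
Stable set (-0.9722, 0).

z* = -0.9722.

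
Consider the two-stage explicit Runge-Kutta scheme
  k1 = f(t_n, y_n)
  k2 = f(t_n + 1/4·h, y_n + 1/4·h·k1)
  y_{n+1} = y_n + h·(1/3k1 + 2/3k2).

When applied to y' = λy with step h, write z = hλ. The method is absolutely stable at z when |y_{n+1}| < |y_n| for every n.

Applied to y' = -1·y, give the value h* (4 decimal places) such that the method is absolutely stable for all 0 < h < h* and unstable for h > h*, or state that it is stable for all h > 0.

With y'=λy (z=hλ):
  k1=λy_n ⇒ h·k1=z·y_n;  k2=λ(1+1/4z)y_n ⇒ h·k2=z(1+1/4z)y_n
  y_{n+1}/y_n = 1 + 1/3z + 2/3z(1+1/4z) = 1 + z + 1/6z²
  Hence R(z) = 1 + z + 1/6z².

Need |R(x)|<1, x<0.
x=-1.1: |R|=0.1017
R=1: x+1/6x²=0 ⇒ x=−6=-6.0000; min R=1−1/(4·1/6)=-0.5000>−1
Confirm numerically:
  x=-5.871: |R|=0.87377 <1
  x=-5.084: |R|=0.22384 <1
  x=-4.661: |R|=0.04018 <1
  x=-2.708: |R|=0.48579 <1
  x=-6.475: |R|=1.51260 >1
  x=-6.207: |R|=1.21414 >1
  x=-6.169: |R|=1.17376 >1
So |R|<1 on (-6.0000, 0).

(-6.0000,0); λ=-1 ⇒ h* = (6)/1 = 6.0000.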